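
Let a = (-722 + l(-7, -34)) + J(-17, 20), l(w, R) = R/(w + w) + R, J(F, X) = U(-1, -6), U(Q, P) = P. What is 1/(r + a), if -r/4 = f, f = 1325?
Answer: -7/42417 ≈ -0.00016503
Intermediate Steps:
r = -5300 (r = -4*1325 = -5300)
J(F, X) = -6
l(w, R) = R + R/(2*w) (l(w, R) = R/((2*w)) + R = R*(1/(2*w)) + R = R/(2*w) + R = R + R/(2*w))
a = -5317/7 (a = (-722 + (-34 + (½)*(-34)/(-7))) - 6 = (-722 + (-34 + (½)*(-34)*(-⅐))) - 6 = (-722 + (-34 + 17/7)) - 6 = (-722 - 221/7) - 6 = -5275/7 - 6 = -5317/7 ≈ -759.57)
1/(r + a) = 1/(-5300 - 5317/7) = 1/(-42417/7) = -7/42417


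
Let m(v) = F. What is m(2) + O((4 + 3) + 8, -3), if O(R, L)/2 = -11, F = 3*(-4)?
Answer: -34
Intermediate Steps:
F = -12
m(v) = -12
O(R, L) = -22 (O(R, L) = 2*(-11) = -22)
m(2) + O((4 + 3) + 8, -3) = -12 - 22 = -34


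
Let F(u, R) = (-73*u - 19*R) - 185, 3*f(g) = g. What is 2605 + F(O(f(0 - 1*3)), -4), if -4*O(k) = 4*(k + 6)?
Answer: 2861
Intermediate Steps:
f(g) = g/3
O(k) = -6 - k (O(k) = -(k + 6) = -(6 + k) = -(24 + 4*k)/4 = -6 - k)
F(u, R) = -185 - 73*u - 19*R
2605 + F(O(f(0 - 1*3)), -4) = 2605 + (-185 - 73*(-6 - (0 - 1*3)/3) - 19*(-4)) = 2605 + (-185 - 73*(-6 - (0 - 3)/3) + 76) = 2605 + (-185 - 73*(-6 - (-3)/3) + 76) = 2605 + (-185 - 73*(-6 - 1*(-1)) + 76) = 2605 + (-185 - 73*(-6 + 1) + 76) = 2605 + (-185 - 73*(-5) + 76) = 2605 + (-185 + 365 + 76) = 2605 + 256 = 2861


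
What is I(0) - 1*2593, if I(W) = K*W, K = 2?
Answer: -2593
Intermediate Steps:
I(W) = 2*W
I(0) - 1*2593 = 2*0 - 1*2593 = 0 - 2593 = -2593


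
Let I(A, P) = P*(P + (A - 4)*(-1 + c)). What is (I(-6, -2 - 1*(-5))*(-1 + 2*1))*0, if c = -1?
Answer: 0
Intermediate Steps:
I(A, P) = P*(8 + P - 2*A) (I(A, P) = P*(P + (A - 4)*(-1 - 1)) = P*(P + (-4 + A)*(-2)) = P*(P + (8 - 2*A)) = P*(8 + P - 2*A))
(I(-6, -2 - 1*(-5))*(-1 + 2*1))*0 = (((-2 - 1*(-5))*(8 + (-2 - 1*(-5)) - 2*(-6)))*(-1 + 2*1))*0 = (((-2 + 5)*(8 + (-2 + 5) + 12))*(-1 + 2))*0 = ((3*(8 + 3 + 12))*1)*0 = ((3*23)*1)*0 = (69*1)*0 = 69*0 = 0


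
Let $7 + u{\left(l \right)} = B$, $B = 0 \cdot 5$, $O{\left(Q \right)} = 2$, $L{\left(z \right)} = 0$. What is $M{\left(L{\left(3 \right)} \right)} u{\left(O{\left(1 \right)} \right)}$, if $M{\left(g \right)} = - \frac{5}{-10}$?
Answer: $- \frac{7}{2} \approx -3.5$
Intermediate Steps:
$B = 0$
$u{\left(l \right)} = -7$ ($u{\left(l \right)} = -7 + 0 = -7$)
$M{\left(g \right)} = \frac{1}{2}$ ($M{\left(g \right)} = \left(-5\right) \left(- \frac{1}{10}\right) = \frac{1}{2}$)
$M{\left(L{\left(3 \right)} \right)} u{\left(O{\left(1 \right)} \right)} = \frac{1}{2} \left(-7\right) = - \frac{7}{2}$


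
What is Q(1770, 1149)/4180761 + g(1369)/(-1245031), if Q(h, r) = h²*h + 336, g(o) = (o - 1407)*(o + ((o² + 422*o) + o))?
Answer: 2431316584149274/1735059016197 ≈ 1401.3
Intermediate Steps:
g(o) = (-1407 + o)*(o² + 424*o) (g(o) = (-1407 + o)*(o + (o² + 423*o)) = (-1407 + o)*(o² + 424*o))
Q(h, r) = 336 + h³ (Q(h, r) = h³ + 336 = 336 + h³)
Q(1770, 1149)/4180761 + g(1369)/(-1245031) = (336 + 1770³)/4180761 + (1369*(-596568 + 1369² - 983*1369))/(-1245031) = (336 + 5545233000)*(1/4180761) + (1369*(-596568 + 1874161 - 1345727))*(-1/1245031) = 5545233336*(1/4180761) + (1369*(-68134))*(-1/1245031) = 1848411112/1393587 - 93275446*(-1/1245031) = 1848411112/1393587 + 93275446/1245031 = 2431316584149274/1735059016197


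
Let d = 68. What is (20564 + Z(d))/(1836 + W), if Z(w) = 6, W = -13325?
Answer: -20570/11489 ≈ -1.7904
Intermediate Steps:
(20564 + Z(d))/(1836 + W) = (20564 + 6)/(1836 - 13325) = 20570/(-11489) = 20570*(-1/11489) = -20570/11489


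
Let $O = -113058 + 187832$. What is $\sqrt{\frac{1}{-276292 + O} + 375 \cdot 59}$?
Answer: $\frac{\sqrt{898485282966982}}{201518} \approx 148.74$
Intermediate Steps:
$O = 74774$
$\sqrt{\frac{1}{-276292 + O} + 375 \cdot 59} = \sqrt{\frac{1}{-276292 + 74774} + 375 \cdot 59} = \sqrt{\frac{1}{-201518} + 22125} = \sqrt{- \frac{1}{201518} + 22125} = \sqrt{\frac{4458585749}{201518}} = \frac{\sqrt{898485282966982}}{201518}$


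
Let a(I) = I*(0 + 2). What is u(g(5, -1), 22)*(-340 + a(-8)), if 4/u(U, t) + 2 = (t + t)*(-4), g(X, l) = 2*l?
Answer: 8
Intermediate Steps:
a(I) = 2*I (a(I) = I*2 = 2*I)
u(U, t) = 4/(-2 - 8*t) (u(U, t) = 4/(-2 + (t + t)*(-4)) = 4/(-2 + (2*t)*(-4)) = 4/(-2 - 8*t))
u(g(5, -1), 22)*(-340 + a(-8)) = (-2/(1 + 4*22))*(-340 + 2*(-8)) = (-2/(1 + 88))*(-340 - 16) = -2/89*(-356) = 8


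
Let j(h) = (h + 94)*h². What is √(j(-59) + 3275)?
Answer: √125110 ≈ 353.71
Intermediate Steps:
j(h) = h²*(94 + h) (j(h) = (94 + h)*h² = h²*(94 + h))
√(j(-59) + 3275) = √((-59)²*(94 - 59) + 3275) = √(3481*35 + 3275) = √(121835 + 3275) = √125110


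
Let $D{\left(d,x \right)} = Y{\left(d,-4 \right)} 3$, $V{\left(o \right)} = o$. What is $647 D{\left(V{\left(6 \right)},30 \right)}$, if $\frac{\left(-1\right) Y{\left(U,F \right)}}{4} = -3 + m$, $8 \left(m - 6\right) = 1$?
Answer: $- \frac{48525}{2} \approx -24263.0$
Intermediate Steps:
$m = \frac{49}{8}$ ($m = 6 + \frac{1}{8} \cdot 1 = 6 + \frac{1}{8} = \frac{49}{8} \approx 6.125$)
$Y{\left(U,F \right)} = - \frac{25}{2}$ ($Y{\left(U,F \right)} = - 4 \left(-3 + \frac{49}{8}\right) = \left(-4\right) \frac{25}{8} = - \frac{25}{2}$)
$D{\left(d,x \right)} = - \frac{75}{2}$ ($D{\left(d,x \right)} = \left(- \frac{25}{2}\right) 3 = - \frac{75}{2}$)
$647 D{\left(V{\left(6 \right)},30 \right)} = 647 \left(- \frac{75}{2}\right) = - \frac{48525}{2}$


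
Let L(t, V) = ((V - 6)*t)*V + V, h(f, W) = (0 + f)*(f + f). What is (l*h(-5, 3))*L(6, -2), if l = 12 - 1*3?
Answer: 42300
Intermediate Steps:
h(f, W) = 2*f² (h(f, W) = f*(2*f) = 2*f²)
l = 9 (l = 12 - 3 = 9)
L(t, V) = V + V*t*(-6 + V) (L(t, V) = ((-6 + V)*t)*V + V = (t*(-6 + V))*V + V = V*t*(-6 + V) + V = V + V*t*(-6 + V))
(l*h(-5, 3))*L(6, -2) = (9*(2*(-5)²))*(-2*(1 - 6*6 - 2*6)) = (9*(2*25))*(-2*(1 - 36 - 12)) = (9*50)*(-2*(-47)) = 450*94 = 42300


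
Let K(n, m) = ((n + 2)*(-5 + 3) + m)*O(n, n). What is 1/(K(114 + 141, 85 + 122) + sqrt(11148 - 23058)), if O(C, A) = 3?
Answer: -307/286717 - I*sqrt(11910)/860151 ≈ -0.0010707 - 0.00012688*I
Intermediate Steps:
K(n, m) = -12 - 6*n + 3*m (K(n, m) = ((n + 2)*(-5 + 3) + m)*3 = ((2 + n)*(-2) + m)*3 = ((-4 - 2*n) + m)*3 = (-4 + m - 2*n)*3 = -12 - 6*n + 3*m)
1/(K(114 + 141, 85 + 122) + sqrt(11148 - 23058)) = 1/((-12 - 6*(114 + 141) + 3*(85 + 122)) + sqrt(11148 - 23058)) = 1/((-12 - 6*255 + 3*207) + sqrt(-11910)) = 1/((-12 - 1530 + 621) + I*sqrt(11910)) = 1/(-921 + I*sqrt(11910))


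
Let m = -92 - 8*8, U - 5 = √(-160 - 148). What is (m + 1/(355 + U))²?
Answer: (-3146337793*I + 35043216*√77)/(4*(-32323*I + 360*√77)) ≈ 24335.0 + 0.04215*I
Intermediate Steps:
U = 5 + 2*I*√77 (U = 5 + √(-160 - 148) = 5 + √(-308) = 5 + 2*I*√77 ≈ 5.0 + 17.55*I)
m = -156 (m = -92 - 1*64 = -92 - 64 = -156)
(m + 1/(355 + U))² = (-156 + 1/(355 + (5 + 2*I*√77)))² = (-156 + 1/(360 + 2*I*√77))²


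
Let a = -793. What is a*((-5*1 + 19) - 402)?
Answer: 307684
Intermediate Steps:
a*((-5*1 + 19) - 402) = -793*((-5*1 + 19) - 402) = -793*((-5 + 19) - 402) = -793*(14 - 402) = -793*(-388) = 307684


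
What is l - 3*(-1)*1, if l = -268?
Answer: -265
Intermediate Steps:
l - 3*(-1)*1 = -268 - 3*(-1)*1 = -268 + 3*1 = -268 + 3 = -265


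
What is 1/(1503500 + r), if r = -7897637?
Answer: -1/6394137 ≈ -1.5639e-7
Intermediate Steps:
1/(1503500 + r) = 1/(1503500 - 7897637) = 1/(-6394137) = -1/6394137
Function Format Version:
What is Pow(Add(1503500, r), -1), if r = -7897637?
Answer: Rational(-1, 6394137) ≈ -1.5639e-7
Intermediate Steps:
Pow(Add(1503500, r), -1) = Pow(Add(1503500, -7897637), -1) = Pow(-6394137, -1) = Rational(-1, 6394137)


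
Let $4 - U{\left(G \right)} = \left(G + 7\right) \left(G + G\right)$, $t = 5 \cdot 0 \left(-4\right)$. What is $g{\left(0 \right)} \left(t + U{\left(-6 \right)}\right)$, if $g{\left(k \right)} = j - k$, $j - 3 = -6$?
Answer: $-48$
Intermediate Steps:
$j = -3$ ($j = 3 - 6 = -3$)
$g{\left(k \right)} = -3 - k$
$t = 0$ ($t = 0 \left(-4\right) = 0$)
$U{\left(G \right)} = 4 - 2 G \left(7 + G\right)$ ($U{\left(G \right)} = 4 - \left(G + 7\right) \left(G + G\right) = 4 - \left(7 + G\right) 2 G = 4 - 2 G \left(7 + G\right)$)
$g{\left(0 \right)} \left(t + U{\left(-6 \right)}\right) = \left(-3 - 0\right) \left(0 - \left(-88 + 72\right)\right) = \left(-3 + 0\right) \left(0 + \left(4 + 84 - 72\right)\right) = - 3 \left(0 + \left(4 + 84 - 72\right)\right) = - 3 \left(0 + 16\right) = \left(-3\right) 16 = -48$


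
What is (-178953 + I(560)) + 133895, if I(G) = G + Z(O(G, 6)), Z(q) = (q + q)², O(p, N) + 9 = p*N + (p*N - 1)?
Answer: 180051902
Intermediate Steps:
O(p, N) = -10 + 2*N*p (O(p, N) = -9 + (p*N + (p*N - 1)) = -9 + (N*p + (N*p - 1)) = -9 + (N*p + (-1 + N*p)) = -9 + (-1 + 2*N*p) = -10 + 2*N*p)
Z(q) = 4*q² (Z(q) = (2*q)² = 4*q²)
I(G) = G + 4*(-10 + 12*G)² (I(G) = G + 4*(-10 + 2*6*G)² = G + 4*(-10 + 12*G)²)
(-178953 + I(560)) + 133895 = (-178953 + (560 + 16*(-5 + 6*560)²)) + 133895 = (-178953 + (560 + 16*(-5 + 3360)²)) + 133895 = (-178953 + (560 + 16*3355²)) + 133895 = (-178953 + (560 + 16*11256025)) + 133895 = (-178953 + (560 + 180096400)) + 133895 = (-178953 + 180096960) + 133895 = 179918007 + 133895 = 180051902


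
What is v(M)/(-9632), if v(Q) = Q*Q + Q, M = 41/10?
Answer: -2091/963200 ≈ -0.0021709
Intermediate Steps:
M = 41/10 (M = 41*(⅒) = 41/10 ≈ 4.1000)
v(Q) = Q + Q² (v(Q) = Q² + Q = Q + Q²)
v(M)/(-9632) = (41*(1 + 41/10)/10)/(-9632) = ((41/10)*(51/10))*(-1/9632) = (2091/100)*(-1/9632) = -2091/963200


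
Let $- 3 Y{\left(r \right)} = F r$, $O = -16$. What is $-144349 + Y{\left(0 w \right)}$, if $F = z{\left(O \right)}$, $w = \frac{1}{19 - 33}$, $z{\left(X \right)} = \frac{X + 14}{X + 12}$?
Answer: $-144349$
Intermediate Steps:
$z{\left(X \right)} = \frac{14 + X}{12 + X}$
$w = - \frac{1}{14}$ ($w = \frac{1}{-14} = - \frac{1}{14} \approx -0.071429$)
$F = \frac{1}{2}$ ($F = \frac{14 - 16}{12 - 16} = \frac{1}{-4} \left(-2\right) = \left(- \frac{1}{4}\right) \left(-2\right) = \frac{1}{2} \approx 0.5$)
$Y{\left(r \right)} = - \frac{r}{6}$ ($Y{\left(r \right)} = - \frac{\frac{1}{2} r}{3} = - \frac{r}{6}$)
$-144349 + Y{\left(0 w \right)} = -144349 - \frac{0 \left(- \frac{1}{14}\right)}{6} = -144349 - 0 = -144349 + 0 = -144349$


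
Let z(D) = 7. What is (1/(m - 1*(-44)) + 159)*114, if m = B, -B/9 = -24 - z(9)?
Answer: 308148/17 ≈ 18126.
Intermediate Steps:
B = 279 (B = -9*(-24 - 1*7) = -9*(-24 - 7) = -9*(-31) = 279)
m = 279
(1/(m - 1*(-44)) + 159)*114 = (1/(279 - 1*(-44)) + 159)*114 = (1/(279 + 44) + 159)*114 = (1/323 + 159)*114 = (51358/323)*114 = 308148/17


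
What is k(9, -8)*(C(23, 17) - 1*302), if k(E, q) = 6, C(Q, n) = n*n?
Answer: -78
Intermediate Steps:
C(Q, n) = n**2
k(9, -8)*(C(23, 17) - 1*302) = 6*(17**2 - 1*302) = 6*(289 - 302) = 6*(-13) = -78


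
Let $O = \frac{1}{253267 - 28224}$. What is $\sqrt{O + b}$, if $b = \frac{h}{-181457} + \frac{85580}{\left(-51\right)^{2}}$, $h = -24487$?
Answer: $\frac{\sqrt{143294121577027255230328478}}{2082617010201} \approx 5.7478$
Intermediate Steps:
$O = \frac{1}{225043} \approx 4.4436 \cdot 10^{-6}$
$b = \frac{15592780747}{471969657}$ ($b = - \frac{24487}{-181457} + \frac{85580}{\left(-51\right)^{2}} = \left(-24487\right) \left(- \frac{1}{181457}\right) + \frac{85580}{2601} = \frac{24487}{181457} + 85580 \cdot \frac{1}{2601} = \frac{24487}{181457} + \frac{85580}{2601} = \frac{15592780747}{471969657} \approx 33.038$)
$\sqrt{O + b} = \sqrt{\frac{1}{225043} + \frac{15592780747}{471969657}} = \sqrt{\frac{3509046629616778}{106213467520251}} = \frac{\sqrt{143294121577027255230328478}}{2082617010201}$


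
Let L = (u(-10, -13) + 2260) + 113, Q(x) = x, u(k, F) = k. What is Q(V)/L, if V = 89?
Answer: 89/2363 ≈ 0.037664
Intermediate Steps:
L = 2363 (L = (-10 + 2260) + 113 = 2250 + 113 = 2363)
Q(V)/L = 89/2363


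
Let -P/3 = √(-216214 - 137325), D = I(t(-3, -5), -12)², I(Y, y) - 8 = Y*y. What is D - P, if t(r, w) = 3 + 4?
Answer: 5776 + 3*I*√353539 ≈ 5776.0 + 1783.8*I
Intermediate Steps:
t(r, w) = 7
I(Y, y) = 8 + Y*y
D = 5776 (D = (8 + 7*(-12))² = (8 - 84)² = (-76)² = 5776)
P = -3*I*√353539 (P = -3*√(-216214 - 137325) = -3*I*√353539 ≈ -1783.8*I)
D - P = 5776 - (-3)*I*√353539 = 5776 + 3*I*√353539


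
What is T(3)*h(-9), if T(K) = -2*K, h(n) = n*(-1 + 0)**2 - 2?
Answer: 66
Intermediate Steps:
h(n) = -2 + n (h(n) = n*(-1)**2 - 2 = n*1 - 2 = n - 2 = -2 + n)
T(3)*h(-9) = (-2*3)*(-2 - 9) = -6*(-11) = 66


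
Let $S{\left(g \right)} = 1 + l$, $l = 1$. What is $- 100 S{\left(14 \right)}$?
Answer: $-200$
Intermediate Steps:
$S{\left(g \right)} = 2$ ($S{\left(g \right)} = 1 + 1 = 2$)
$- 100 S{\left(14 \right)} = \left(-100\right) 2 = -200$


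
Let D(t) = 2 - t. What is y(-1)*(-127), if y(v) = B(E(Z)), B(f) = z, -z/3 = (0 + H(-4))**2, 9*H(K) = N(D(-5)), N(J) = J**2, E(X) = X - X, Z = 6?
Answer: 304927/27 ≈ 11294.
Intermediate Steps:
E(X) = 0
H(K) = 49/9 (H(K) = (2 - 1*(-5))**2/9 = (2 + 5)**2/9 = (1/9)*7**2 = (1/9)*49 = 49/9)
z = -2401/27 (z = -3*(0 + 49/9)**2 = -3*(49/9)**2 = -3*2401/81 = -2401/27 ≈ -88.926)
B(f) = -2401/27
y(v) = -2401/27
y(-1)*(-127) = -2401/27*(-127) = 304927/27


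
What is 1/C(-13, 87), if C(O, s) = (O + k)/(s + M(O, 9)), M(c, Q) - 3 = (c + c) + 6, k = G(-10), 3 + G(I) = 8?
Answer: -35/4 ≈ -8.7500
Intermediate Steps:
G(I) = 5 (G(I) = -3 + 8 = 5)
k = 5
M(c, Q) = 9 + 2*c (M(c, Q) = 3 + ((c + c) + 6) = 3 + (2*c + 6) = 3 + (6 + 2*c) = 9 + 2*c)
C(O, s) = (5 + O)/(9 + s + 2*O) (C(O, s) = (O + 5)/(s + (9 + 2*O)) = (5 + O)/(9 + s + 2*O))
1/C(-13, 87) = 1/((5 - 13)/(9 + 87 + 2*(-13))) = 1/(-8/(9 + 87 - 26)) = 1/(-8/70) = 1/((1/70)*(-8)) = 1/(-4/35) = -35/4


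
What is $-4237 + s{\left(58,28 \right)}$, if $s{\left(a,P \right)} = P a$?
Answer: $-2613$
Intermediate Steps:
$-4237 + s{\left(58,28 \right)} = -4237 + 28 \cdot 58 = -4237 + 1624 = -2613$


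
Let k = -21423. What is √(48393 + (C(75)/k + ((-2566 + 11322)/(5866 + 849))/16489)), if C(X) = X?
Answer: 4*√15627010300176982228719310/71879770685 ≈ 219.98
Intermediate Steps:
√(48393 + (C(75)/k + ((-2566 + 11322)/(5866 + 849))/16489)) = √(48393 + (75/(-21423) + ((-2566 + 11322)/(5866 + 849))/16489)) = √(48393 + (75*(-1/21423) + (8756/6715)*(1/16489))) = √(48393 + (-25/7141 + (8756*(1/6715))*(1/16489))) = √(48393 + (-25/7141 + (8756/6715)*(1/16489))) = √(48393 + (-25/7141 + 796/10065785)) = √(48393 - 245960389/71879770685) = √(3478477496798816/71879770685) = 4*√15627010300176982228719310/71879770685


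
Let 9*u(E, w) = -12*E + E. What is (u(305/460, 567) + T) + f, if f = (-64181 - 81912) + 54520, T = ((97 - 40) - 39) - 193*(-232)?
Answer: -38733683/828 ≈ -46780.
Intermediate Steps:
u(E, w) = -11*E/9 (u(E, w) = (-12*E + E)/9 = (-11*E)/9 = -11*E/9)
T = 44794 (T = (57 - 39) + 44776 = 18 + 44776 = 44794)
f = -91573 (f = -146093 + 54520 = -91573)
(u(305/460, 567) + T) + f = (-3355/(9*460) + 44794) - 91573 = (-11/9*61/92 + 44794) - 91573 = (-671/828 + 44794) - 91573 = 37088761/828 - 91573 = -38733683/828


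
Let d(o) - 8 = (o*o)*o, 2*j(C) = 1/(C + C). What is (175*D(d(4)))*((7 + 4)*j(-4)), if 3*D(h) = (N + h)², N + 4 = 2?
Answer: -2358125/12 ≈ -1.9651e+5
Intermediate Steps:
j(C) = 1/(4*C) (j(C) = 1/(2*(C + C)) = 1/(2*((2*C))) = (1/(2*C))/2 = 1/(4*C))
N = -2 (N = -4 + 2 = -2)
d(o) = 8 + o³ (d(o) = 8 + (o*o)*o = 8 + o²*o = 8 + o³)
D(h) = (-2 + h)²/3
(175*D(d(4)))*((7 + 4)*j(-4)) = (175*((-2 + (8 + 4³))²/3))*((7 + 4)*((¼)/(-4))) = (175*((-2 + (8 + 64))²/3))*(11*((¼)*(-¼))) = (175*((-2 + 72)²/3))*(11*(-1/16)) = (175*((⅓)*70²))*(-11/16) = (175*((⅓)*4900))*(-11/16) = (175*(4900/3))*(-11/16) = (857500/3)*(-11/16) = -2358125/12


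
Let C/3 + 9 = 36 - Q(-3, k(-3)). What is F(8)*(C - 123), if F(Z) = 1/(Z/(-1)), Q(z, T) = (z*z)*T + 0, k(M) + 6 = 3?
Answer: -39/8 ≈ -4.8750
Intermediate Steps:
k(M) = -3 (k(M) = -6 + 3 = -3)
Q(z, T) = T*z**2 (Q(z, T) = z**2*T + 0 = T*z**2 + 0 = T*z**2)
F(Z) = -1/Z (F(Z) = 1/(Z*(-1)) = 1/(-Z) = -1/Z)
C = 162 (C = -27 + 3*(36 - (-3)*(-3)**2) = -27 + 3*(36 - (-3)*9) = -27 + 3*(36 - 1*(-27)) = -27 + 3*(36 + 27) = -27 + 3*63 = -27 + 189 = 162)
F(8)*(C - 123) = (-1/8)*(162 - 123) = -1*1/8*39 = -1/8*39 = -39/8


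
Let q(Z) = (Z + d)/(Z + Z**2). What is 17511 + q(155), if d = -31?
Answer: 3414646/195 ≈ 17511.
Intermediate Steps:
q(Z) = (-31 + Z)/(Z + Z**2) (q(Z) = (Z - 31)/(Z + Z**2) = (-31 + Z)/(Z + Z**2))
17511 + q(155) = 17511 + (-31 + 155)/(155*(1 + 155)) = 17511 + (1/155)*124/156 = 17511 + (1/155)*(1/156)*124 = 17511 + 1/195 = 3414646/195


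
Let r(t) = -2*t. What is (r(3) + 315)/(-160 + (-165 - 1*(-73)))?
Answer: -103/84 ≈ -1.2262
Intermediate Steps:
(r(3) + 315)/(-160 + (-165 - 1*(-73))) = (-2*3 + 315)/(-160 + (-165 - 1*(-73))) = (-6 + 315)/(-160 + (-165 + 73)) = 309/(-160 - 92) = 309/(-252) = 309*(-1/252) = -103/84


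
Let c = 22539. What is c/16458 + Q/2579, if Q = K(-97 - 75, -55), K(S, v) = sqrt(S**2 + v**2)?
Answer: 7513/5486 + sqrt(32609)/2579 ≈ 1.4395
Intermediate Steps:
Q = sqrt(32609) (Q = sqrt((-97 - 75)**2 + (-55)**2) = sqrt((-172)**2 + 3025) = sqrt(29584 + 3025) = sqrt(32609) ≈ 180.58)
c/16458 + Q/2579 = 22539/16458 + sqrt(32609)/2579 = 22539*(1/16458) + sqrt(32609)*(1/2579) = 7513/5486 + sqrt(32609)/2579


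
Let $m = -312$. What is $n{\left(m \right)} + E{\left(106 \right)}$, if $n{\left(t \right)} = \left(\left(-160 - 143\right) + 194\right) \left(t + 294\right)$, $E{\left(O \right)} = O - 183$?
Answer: $1885$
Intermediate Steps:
$E{\left(O \right)} = -183 + O$
$n{\left(t \right)} = -32046 - 109 t$ ($n{\left(t \right)} = \left(\left(-160 - 143\right) + 194\right) \left(294 + t\right) = \left(-303 + 194\right) \left(294 + t\right) = - 109 \left(294 + t\right) = -32046 - 109 t$)
$n{\left(m \right)} + E{\left(106 \right)} = \left(-32046 - -34008\right) + \left(-183 + 106\right) = \left(-32046 + 34008\right) - 77 = 1962 - 77 = 1885$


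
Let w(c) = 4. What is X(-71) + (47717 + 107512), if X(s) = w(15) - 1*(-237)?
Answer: 155470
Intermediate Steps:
X(s) = 241 (X(s) = 4 - 1*(-237) = 4 + 237 = 241)
X(-71) + (47717 + 107512) = 241 + (47717 + 107512) = 241 + 155229 = 155470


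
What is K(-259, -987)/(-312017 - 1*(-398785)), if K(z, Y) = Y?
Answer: -987/86768 ≈ -0.011375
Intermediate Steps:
K(-259, -987)/(-312017 - 1*(-398785)) = -987/(-312017 - 1*(-398785)) = -987/(-312017 + 398785) = -987/86768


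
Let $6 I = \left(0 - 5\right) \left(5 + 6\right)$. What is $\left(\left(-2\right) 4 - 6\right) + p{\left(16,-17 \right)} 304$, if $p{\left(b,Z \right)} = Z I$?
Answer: $\frac{142078}{3} \approx 47359.0$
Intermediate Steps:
$I = - \frac{55}{6}$ ($I = \frac{\left(0 - 5\right) \left(5 + 6\right)}{6} = \frac{\left(-5\right) 11}{6} = \frac{1}{6} \left(-55\right) = - \frac{55}{6} \approx -9.1667$)
$p{\left(b,Z \right)} = - \frac{55 Z}{6}$ ($p{\left(b,Z \right)} = Z \left(- \frac{55}{6}\right) = - \frac{55 Z}{6}$)
$\left(\left(-2\right) 4 - 6\right) + p{\left(16,-17 \right)} 304 = \left(\left(-2\right) 4 - 6\right) + \left(- \frac{55}{6}\right) \left(-17\right) 304 = \left(-8 - 6\right) + \frac{935}{6} \cdot 304 = -14 + \frac{142120}{3} = \frac{142078}{3}$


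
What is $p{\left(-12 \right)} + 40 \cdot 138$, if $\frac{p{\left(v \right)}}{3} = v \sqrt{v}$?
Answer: $5520 - 72 i \sqrt{3} \approx 5520.0 - 124.71 i$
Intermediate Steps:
$p{\left(v \right)} = 3 v^{\frac{3}{2}}$ ($p{\left(v \right)} = 3 v \sqrt{v} = 3 v^{\frac{3}{2}}$)
$p{\left(-12 \right)} + 40 \cdot 138 = 3 \left(-12\right)^{\frac{3}{2}} + 40 \cdot 138 = 3 \left(- 24 i \sqrt{3}\right) + 5520 = - 72 i \sqrt{3} + 5520 = 5520 - 72 i \sqrt{3}$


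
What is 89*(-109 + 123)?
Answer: 1246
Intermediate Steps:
89*(-109 + 123) = 89*14 = 1246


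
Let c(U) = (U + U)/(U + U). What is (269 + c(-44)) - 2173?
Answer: -1903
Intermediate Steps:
c(U) = 1 (c(U) = (2*U)/((2*U)) = (2*U)*(1/(2*U)) = 1)
(269 + c(-44)) - 2173 = (269 + 1) - 2173 = 270 - 2173 = -1903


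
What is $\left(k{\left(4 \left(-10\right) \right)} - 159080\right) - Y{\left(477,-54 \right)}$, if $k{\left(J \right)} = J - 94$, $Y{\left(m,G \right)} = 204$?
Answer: $-159418$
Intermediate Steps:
$k{\left(J \right)} = -94 + J$
$\left(k{\left(4 \left(-10\right) \right)} - 159080\right) - Y{\left(477,-54 \right)} = \left(\left(-94 + 4 \left(-10\right)\right) - 159080\right) - 204 = \left(\left(-94 - 40\right) - 159080\right) - 204 = \left(-134 - 159080\right) - 204 = -159214 - 204 = -159418$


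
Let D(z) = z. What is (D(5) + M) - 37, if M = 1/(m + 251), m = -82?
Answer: -5407/169 ≈ -31.994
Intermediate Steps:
M = 1/169 (M = 1/(-82 + 251) = 1/169 ≈ 0.0059172)
(D(5) + M) - 37 = (5 + 1/169) - 37 = 846/169 - 37 = -5407/169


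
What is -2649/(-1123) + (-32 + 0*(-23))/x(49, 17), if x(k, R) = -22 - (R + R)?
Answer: 23035/7861 ≈ 2.9303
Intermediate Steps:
x(k, R) = -22 - 2*R
-2649/(-1123) + (-32 + 0*(-23))/x(49, 17) = -2649/(-1123) + (-32 + 0*(-23))/(-22 - 2*17) = -2649*(-1/1123) + (-32 + 0)/(-22 - 34) = 2649/1123 - 32/(-56) = 2649/1123 - 32*(-1/56) = 2649/1123 + 4/7 = 23035/7861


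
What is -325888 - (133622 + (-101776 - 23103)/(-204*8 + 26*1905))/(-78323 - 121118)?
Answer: -3113144639364307/9552825018 ≈ -3.2589e+5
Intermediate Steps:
-325888 - (133622 + (-101776 - 23103)/(-204*8 + 26*1905))/(-78323 - 121118) = -325888 - (133622 - 124879/(-1632 + 49530))/(-199441) = -325888 - (133622 - 124879/47898)*(-1)/199441 = -325888 - 6400101677*(-1)/(47898*199441) = -325888 - 1*(-6400101677/9552825018) = -325888 + 6400101677/9552825018 = -3113144639364307/9552825018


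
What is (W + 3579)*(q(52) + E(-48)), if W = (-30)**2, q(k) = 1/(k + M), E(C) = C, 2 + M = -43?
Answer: -1500465/7 ≈ -2.1435e+5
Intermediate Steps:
M = -45 (M = -2 - 43 = -45)
q(k) = 1/(-45 + k) (q(k) = 1/(k - 45) = 1/(-45 + k))
W = 900
(W + 3579)*(q(52) + E(-48)) = (900 + 3579)*(1/(-45 + 52) - 48) = 4479*(1/7 - 48) = 4479*(-335/7) = -1500465/7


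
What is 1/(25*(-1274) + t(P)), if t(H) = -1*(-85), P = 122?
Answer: -1/31765 ≈ -3.1481e-5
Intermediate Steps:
t(H) = 85
1/(25*(-1274) + t(P)) = 1/(25*(-1274) + 85) = 1/(-31850 + 85) = 1/(-31765) = -1/31765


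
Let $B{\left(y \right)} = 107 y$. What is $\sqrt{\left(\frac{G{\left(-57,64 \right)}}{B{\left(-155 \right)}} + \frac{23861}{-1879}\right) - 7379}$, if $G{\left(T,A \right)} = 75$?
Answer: $\frac{i \sqrt{287136914520155617}}{6232643} \approx 85.975 i$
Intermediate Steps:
$\sqrt{\left(\frac{G{\left(-57,64 \right)}}{B{\left(-155 \right)}} + \frac{23861}{-1879}\right) - 7379} = \sqrt{\left(\frac{75}{107 \left(-155\right)} + \frac{23861}{-1879}\right) - 7379} = \sqrt{\left(\frac{75}{-16585} + 23861 \left(- \frac{1}{1879}\right)\right) - 7379} = \sqrt{\left(75 \left(- \frac{1}{16585}\right) - \frac{23861}{1879}\right) - 7379} = \sqrt{\left(- \frac{15}{3317} - \frac{23861}{1879}\right) - 7379} = \sqrt{- \frac{79175122}{6232643} - 7379} = \sqrt{- \frac{46069847819}{6232643}} = \frac{i \sqrt{287136914520155617}}{6232643}$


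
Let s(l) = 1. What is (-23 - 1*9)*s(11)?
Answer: -32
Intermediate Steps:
(-23 - 1*9)*s(11) = (-23 - 1*9)*1 = (-23 - 9)*1 = -32*1 = -32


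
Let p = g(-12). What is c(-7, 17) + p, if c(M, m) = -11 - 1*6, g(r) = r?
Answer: -29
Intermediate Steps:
c(M, m) = -17 (c(M, m) = -11 - 6 = -17)
p = -12
c(-7, 17) + p = -17 - 12 = -29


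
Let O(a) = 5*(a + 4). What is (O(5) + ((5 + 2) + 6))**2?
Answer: 3364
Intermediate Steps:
O(a) = 20 + 5*a (O(a) = 5*(4 + a) = 20 + 5*a)
(O(5) + ((5 + 2) + 6))**2 = ((20 + 5*5) + ((5 + 2) + 6))**2 = ((20 + 25) + (7 + 6))**2 = (45 + 13)**2 = 58**2 = 3364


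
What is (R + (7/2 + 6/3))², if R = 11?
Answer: 1089/4 ≈ 272.25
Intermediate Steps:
(R + (7/2 + 6/3))² = (11 + (7/2 + 6/3))² = (11 + (7*(½) + 6*(⅓)))² = (11 + (7/2 + 2))² = (11 + 11/2)² = (33/2)² = 1089/4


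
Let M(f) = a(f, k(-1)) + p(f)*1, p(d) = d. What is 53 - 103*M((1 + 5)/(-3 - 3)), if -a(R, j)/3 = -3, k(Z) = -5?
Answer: -771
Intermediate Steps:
a(R, j) = 9 (a(R, j) = -3*(-3) = 9)
M(f) = 9 + f (M(f) = 9 + f*1 = 9 + f)
53 - 103*M((1 + 5)/(-3 - 3)) = 53 - 103*(9 + (1 + 5)/(-3 - 3)) = 53 - 103*(9 + 6/(-6)) = 53 - 103*(9 + 6*(-1/6)) = 53 - 103*(9 - 1) = 53 - 103*8 = 53 - 824 = -771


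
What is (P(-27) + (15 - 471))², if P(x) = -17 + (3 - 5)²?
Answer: 219961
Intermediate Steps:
P(x) = -13 (P(x) = -17 + (-2)² = -17 + 4 = -13)
(P(-27) + (15 - 471))² = (-13 + (15 - 471))² = (-13 - 456)² = (-469)² = 219961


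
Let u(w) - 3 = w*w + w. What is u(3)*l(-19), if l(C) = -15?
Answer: -225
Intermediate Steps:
u(w) = 3 + w + w² (u(w) = 3 + (w*w + w) = 3 + (w² + w) = 3 + (w + w²) = 3 + w + w²)
u(3)*l(-19) = (3 + 3 + 3²)*(-15) = (3 + 3 + 9)*(-15) = 15*(-15) = -225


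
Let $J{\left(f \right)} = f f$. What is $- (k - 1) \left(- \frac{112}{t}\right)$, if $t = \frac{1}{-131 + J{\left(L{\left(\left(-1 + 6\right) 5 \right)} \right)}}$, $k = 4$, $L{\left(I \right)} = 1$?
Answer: $-43680$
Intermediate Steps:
$J{\left(f \right)} = f^{2}$
$t = - \frac{1}{130}$ ($t = \frac{1}{-131 + 1^{2}} = \frac{1}{-131 + 1} = \frac{1}{-130} = - \frac{1}{130} \approx -0.0076923$)
$- (k - 1) \left(- \frac{112}{t}\right) = - (4 - 1) \left(- \frac{112}{- \frac{1}{130}}\right) = \left(-1\right) 3 \left(\left(-112\right) \left(-130\right)\right) = \left(-3\right) 14560 = -43680$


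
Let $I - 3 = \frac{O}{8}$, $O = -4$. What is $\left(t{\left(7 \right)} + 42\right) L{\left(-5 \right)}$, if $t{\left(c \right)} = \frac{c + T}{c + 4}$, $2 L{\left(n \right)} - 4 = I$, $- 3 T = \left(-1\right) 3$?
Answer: $\frac{3055}{22} \approx 138.86$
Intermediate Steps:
$T = 1$ ($T = - \frac{\left(-1\right) 3}{3} = \left(- \frac{1}{3}\right) \left(-3\right) = 1$)
$I = \frac{5}{2}$ ($I = 3 - \frac{4}{8} = 3 - \frac{1}{2} = \frac{5}{2} \approx 2.5$)
$L{\left(n \right)} = \frac{13}{4}$ ($L{\left(n \right)} = 2 + \frac{1}{2} \cdot \frac{5}{2} = 2 + \frac{5}{4} = \frac{13}{4}$)
$t{\left(c \right)} = \frac{1 + c}{4 + c}$ ($t{\left(c \right)} = \frac{c + 1}{c + 4} = \frac{1 + c}{4 + c}$)
$\left(t{\left(7 \right)} + 42\right) L{\left(-5 \right)} = \left(\frac{1 + 7}{4 + 7} + 42\right) \frac{13}{4} = \left(\frac{1}{11} \cdot 8 + 42\right) \frac{13}{4} = \left(\frac{8}{11} + 42\right) \frac{13}{4} = \frac{470}{11} \cdot \frac{13}{4} = \frac{3055}{22}$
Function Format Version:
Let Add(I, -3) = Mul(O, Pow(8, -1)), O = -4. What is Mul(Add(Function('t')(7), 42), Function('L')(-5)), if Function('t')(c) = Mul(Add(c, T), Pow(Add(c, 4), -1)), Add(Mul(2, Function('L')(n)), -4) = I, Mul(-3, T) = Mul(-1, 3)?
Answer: Rational(3055, 22) ≈ 138.86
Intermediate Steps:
T = 1 (T = Mul(Rational(-1, 3), Mul(-1, 3)) = Mul(Rational(-1, 3), -3) = 1)
I = Rational(5, 2) (I = Add(3, Mul(-4, Pow(8, -1))) = Add(3, Mul(-4, Rational(1, 8))) = Add(3, Rational(-1, 2)) = Rational(5, 2) ≈ 2.5000)
Function('L')(n) = Rational(13, 4) (Function('L')(n) = Add(2, Mul(Rational(1, 2), Rational(5, 2))) = Add(2, Rational(5, 4)) = Rational(13, 4))
Function('t')(c) = Mul(Pow(Add(4, c), -1), Add(1, c)) (Function('t')(c) = Mul(Add(c, 1), Pow(Add(c, 4), -1)) = Mul(Add(1, c), Pow(Add(4, c), -1)) = Mul(Pow(Add(4, c), -1), Add(1, c)))
Mul(Add(Function('t')(7), 42), Function('L')(-5)) = Mul(Add(Mul(Pow(Add(4, 7), -1), Add(1, 7)), 42), Rational(13, 4)) = Mul(Add(Mul(Pow(11, -1), 8), 42), Rational(13, 4)) = Mul(Add(Mul(Rational(1, 11), 8), 42), Rational(13, 4)) = Mul(Add(Rational(8, 11), 42), Rational(13, 4)) = Mul(Rational(470, 11), Rational(13, 4)) = Rational(3055, 22)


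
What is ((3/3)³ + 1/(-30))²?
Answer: 841/900 ≈ 0.93444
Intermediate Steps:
((3/3)³ + 1/(-30))² = ((3*(⅓))³ - 1/30)² = (1³ - 1/30)² = (1 - 1/30)² = (29/30)² = 841/900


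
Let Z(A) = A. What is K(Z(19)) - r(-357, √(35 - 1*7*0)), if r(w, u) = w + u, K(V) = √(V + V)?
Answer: 357 + √38 - √35 ≈ 357.25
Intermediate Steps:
K(V) = √2*√V (K(V) = √(2*V) = √2*√V)
r(w, u) = u + w
K(Z(19)) - r(-357, √(35 - 1*7*0)) = √2*√19 - (√(35 - 1*7*0) - 357) = √38 - (√(35 - 7*0) - 357) = √38 - (√(35 + 0) - 357) = √38 - (√35 - 357) = √38 - (-357 + √35) = √38 + (357 - √35) = 357 + √38 - √35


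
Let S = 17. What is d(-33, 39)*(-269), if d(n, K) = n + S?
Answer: 4304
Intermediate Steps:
d(n, K) = 17 + n (d(n, K) = n + 17 = 17 + n)
d(-33, 39)*(-269) = (17 - 33)*(-269) = -16*(-269) = 4304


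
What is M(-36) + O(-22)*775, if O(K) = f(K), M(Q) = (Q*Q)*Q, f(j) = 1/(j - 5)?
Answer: -1260487/27 ≈ -46685.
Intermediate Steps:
f(j) = 1/(-5 + j)
M(Q) = Q³ (M(Q) = Q²*Q = Q³)
O(K) = 1/(-5 + K)
M(-36) + O(-22)*775 = (-36)³ + 775/(-5 - 22) = -46656 + 775/(-27) = -46656 - 1/27*775 = -46656 - 775/27 = -1260487/27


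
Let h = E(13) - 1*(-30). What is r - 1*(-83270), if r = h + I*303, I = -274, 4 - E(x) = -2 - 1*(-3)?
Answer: 281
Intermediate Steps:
E(x) = 3 (E(x) = 4 - (-2 - 1*(-3)) = 4 - (-2 + 3) = 4 - 1*1 = 4 - 1 = 3)
h = 33 (h = 3 - 1*(-30) = 3 + 30 = 33)
r = -82989 (r = 33 - 274*303 = 33 - 83022 = -82989)
r - 1*(-83270) = -82989 - 1*(-83270) = -82989 + 83270 = 281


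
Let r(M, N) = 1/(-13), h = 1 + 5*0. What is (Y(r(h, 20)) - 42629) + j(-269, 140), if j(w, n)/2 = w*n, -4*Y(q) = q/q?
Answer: -471797/4 ≈ -1.1795e+5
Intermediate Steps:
h = 1 (h = 1 + 0 = 1)
r(M, N) = -1/13
Y(q) = -1/4 (Y(q) = -q/(4*q) = -1/4*1 = -1/4)
j(w, n) = 2*n*w (j(w, n) = 2*(w*n) = 2*(n*w) = 2*n*w)
(Y(r(h, 20)) - 42629) + j(-269, 140) = (-1/4 - 42629) + 2*140*(-269) = -170517/4 - 75320 = -471797/4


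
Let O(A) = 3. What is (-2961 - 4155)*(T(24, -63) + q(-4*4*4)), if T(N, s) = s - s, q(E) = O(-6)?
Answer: -21348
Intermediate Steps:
q(E) = 3
T(N, s) = 0
(-2961 - 4155)*(T(24, -63) + q(-4*4*4)) = (-2961 - 4155)*(0 + 3) = -7116*3 = -21348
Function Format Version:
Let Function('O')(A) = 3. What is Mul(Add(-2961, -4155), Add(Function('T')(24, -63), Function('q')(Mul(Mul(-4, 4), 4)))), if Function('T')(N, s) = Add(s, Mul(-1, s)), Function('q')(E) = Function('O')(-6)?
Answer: -21348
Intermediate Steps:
Function('q')(E) = 3
Function('T')(N, s) = 0
Mul(Add(-2961, -4155), Add(Function('T')(24, -63), Function('q')(Mul(Mul(-4, 4), 4)))) = Mul(Add(-2961, -4155), Add(0, 3)) = Mul(-7116, 3) = -21348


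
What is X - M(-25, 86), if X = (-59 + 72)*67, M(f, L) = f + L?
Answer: 810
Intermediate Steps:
M(f, L) = L + f
X = 871 (X = 13*67 = 871)
X - M(-25, 86) = 871 - (86 - 25) = 871 - 1*61 = 871 - 61 = 810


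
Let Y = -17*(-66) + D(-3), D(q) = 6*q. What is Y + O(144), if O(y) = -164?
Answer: 940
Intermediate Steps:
Y = 1104 (Y = -17*(-66) + 6*(-3) = 1122 - 18 = 1104)
Y + O(144) = 1104 - 164 = 940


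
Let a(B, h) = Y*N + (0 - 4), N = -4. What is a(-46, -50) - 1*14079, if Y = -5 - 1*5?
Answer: -14043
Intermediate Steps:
Y = -10 (Y = -5 - 5 = -10)
a(B, h) = 36 (a(B, h) = -10*(-4) + (0 - 4) = 40 - 4 = 36)
a(-46, -50) - 1*14079 = 36 - 1*14079 = 36 - 14079 = -14043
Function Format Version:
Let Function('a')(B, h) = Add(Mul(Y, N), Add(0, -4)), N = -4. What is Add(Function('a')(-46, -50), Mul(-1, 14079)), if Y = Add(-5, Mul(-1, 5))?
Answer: -14043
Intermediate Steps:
Y = -10 (Y = Add(-5, -5) = -10)
Function('a')(B, h) = 36 (Function('a')(B, h) = Add(Mul(-10, -4), Add(0, -4)) = Add(40, -4) = 36)
Add(Function('a')(-46, -50), Mul(-1, 14079)) = Add(36, Mul(-1, 14079)) = Add(36, -14079) = -14043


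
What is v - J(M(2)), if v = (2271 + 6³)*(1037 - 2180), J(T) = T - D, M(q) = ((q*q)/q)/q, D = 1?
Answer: -2842641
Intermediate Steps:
M(q) = 1 (M(q) = (q²/q)/q = q/q = 1)
J(T) = -1 + T (J(T) = T - 1*1 = T - 1 = -1 + T)
v = -2842641 (v = (2271 + 216)*(-1143) = 2487*(-1143) = -2842641)
v - J(M(2)) = -2842641 - (-1 + 1) = -2842641 - 1*0 = -2842641 + 0 = -2842641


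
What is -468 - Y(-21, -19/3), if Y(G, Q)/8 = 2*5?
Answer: -548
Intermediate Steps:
Y(G, Q) = 80 (Y(G, Q) = 8*(2*5) = 8*10 = 80)
-468 - Y(-21, -19/3) = -468 - 1*80 = -468 - 80 = -548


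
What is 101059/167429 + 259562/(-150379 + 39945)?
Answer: -16148928246/9244927093 ≈ -1.7468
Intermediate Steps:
101059/167429 + 259562/(-150379 + 39945) = 101059*(1/167429) + 259562/(-110434) = 101059/167429 + 259562*(-1/110434) = 101059/167429 - 129781/55217 = -16148928246/9244927093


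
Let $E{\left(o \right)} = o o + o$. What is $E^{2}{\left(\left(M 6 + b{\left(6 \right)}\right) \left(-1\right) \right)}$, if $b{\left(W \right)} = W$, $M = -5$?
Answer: $360000$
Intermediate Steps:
$E{\left(o \right)} = o + o^{2}$ ($E{\left(o \right)} = o^{2} + o = o + o^{2}$)
$E^{2}{\left(\left(M 6 + b{\left(6 \right)}\right) \left(-1\right) \right)} = \left(\left(\left(-5\right) 6 + 6\right) \left(-1\right) \left(1 + \left(\left(-5\right) 6 + 6\right) \left(-1\right)\right)\right)^{2} = \left(\left(-30 + 6\right) \left(-1\right) \left(1 + \left(-30 + 6\right) \left(-1\right)\right)\right)^{2} = \left(\left(-24\right) \left(-1\right) \left(1 - -24\right)\right)^{2} = \left(24 \left(1 + 24\right)\right)^{2} = \left(24 \cdot 25\right)^{2} = 600^{2} = 360000$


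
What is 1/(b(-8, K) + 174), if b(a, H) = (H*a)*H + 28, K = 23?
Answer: -1/4030 ≈ -0.00024814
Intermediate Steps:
b(a, H) = 28 + a*H**2 (b(a, H) = a*H**2 + 28 = 28 + a*H**2)
1/(b(-8, K) + 174) = 1/((28 - 8*23**2) + 174) = 1/((28 - 8*529) + 174) = 1/((28 - 4232) + 174) = 1/(-4204 + 174) = 1/(-4030) = -1/4030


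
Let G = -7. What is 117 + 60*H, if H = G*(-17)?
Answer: 7257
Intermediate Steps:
H = 119 (H = -7*(-17) = 119)
117 + 60*H = 117 + 60*119 = 117 + 7140 = 7257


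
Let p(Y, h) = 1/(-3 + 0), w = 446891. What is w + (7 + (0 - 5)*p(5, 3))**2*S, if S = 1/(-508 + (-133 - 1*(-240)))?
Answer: 1612828943/3609 ≈ 4.4689e+5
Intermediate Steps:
p(Y, h) = -1/3 (p(Y, h) = 1/(-3) = -1/3)
S = -1/401 (S = 1/(-508 + (-133 + 240)) = 1/(-508 + 107) = 1/(-401) = -1/401 ≈ -0.0024938)
w + (7 + (0 - 5)*p(5, 3))**2*S = 446891 + (7 + (0 - 5)*(-1/3))**2*(-1/401) = 446891 + (7 - 5*(-1/3))**2*(-1/401) = 446891 + (7 + 5/3)**2*(-1/401) = 446891 + (26/3)**2*(-1/401) = 446891 + (676/9)*(-1/401) = 446891 - 676/3609 = 1612828943/3609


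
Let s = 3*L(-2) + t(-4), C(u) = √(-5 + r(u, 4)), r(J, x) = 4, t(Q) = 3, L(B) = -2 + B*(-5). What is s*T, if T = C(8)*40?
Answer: 1080*I ≈ 1080.0*I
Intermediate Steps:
L(B) = -2 - 5*B
C(u) = I (C(u) = √(-5 + 4) = √(-1) = I)
s = 27 (s = 3*(-2 - 5*(-2)) + 3 = 3*(-2 + 10) + 3 = 3*8 + 3 = 24 + 3 = 27)
T = 40*I (T = I*40 = 40*I ≈ 40.0*I)
s*T = 27*(40*I) = 1080*I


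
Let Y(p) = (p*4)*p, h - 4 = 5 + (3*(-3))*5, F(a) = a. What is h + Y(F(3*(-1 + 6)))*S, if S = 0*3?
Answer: -36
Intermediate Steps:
S = 0
h = -36 (h = 4 + (5 + (3*(-3))*5) = 4 + (5 - 9*5) = 4 + (5 - 45) = 4 - 40 = -36)
Y(p) = 4*p² (Y(p) = (4*p)*p = 4*p²)
h + Y(F(3*(-1 + 6)))*S = -36 + (4*(3*(-1 + 6))²)*0 = -36 + (4*(3*5)²)*0 = -36 + (4*15²)*0 = -36 + (4*225)*0 = -36 + 900*0 = -36 + 0 = -36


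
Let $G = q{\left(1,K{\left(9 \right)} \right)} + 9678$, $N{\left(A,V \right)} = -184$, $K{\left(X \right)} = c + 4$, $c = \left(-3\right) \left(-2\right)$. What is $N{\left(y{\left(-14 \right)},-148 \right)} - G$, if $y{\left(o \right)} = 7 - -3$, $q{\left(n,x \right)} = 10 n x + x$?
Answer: $-9972$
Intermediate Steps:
$c = 6$
$K{\left(X \right)} = 10$ ($K{\left(X \right)} = 6 + 4 = 10$)
$q{\left(n,x \right)} = x + 10 n x$ ($q{\left(n,x \right)} = 10 n x + x = x + 10 n x$)
$y{\left(o \right)} = 10$ ($y{\left(o \right)} = 7 + 3 = 10$)
$G = 9788$ ($G = 10 \left(1 + 10 \cdot 1\right) + 9678 = 10 \left(1 + 10\right) + 9678 = 10 \cdot 11 + 9678 = 110 + 9678 = 9788$)
$N{\left(y{\left(-14 \right)},-148 \right)} - G = -184 - 9788 = -9972$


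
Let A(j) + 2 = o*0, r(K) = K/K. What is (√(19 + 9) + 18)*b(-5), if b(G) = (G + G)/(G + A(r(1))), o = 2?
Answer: 180/7 + 20*√7/7 ≈ 33.274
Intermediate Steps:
r(K) = 1
A(j) = -2 (A(j) = -2 + 2*0 = -2 + 0 = -2)
b(G) = 2*G/(-2 + G) (b(G) = (G + G)/(G - 2) = (2*G)/(-2 + G) = 2*G/(-2 + G))
(√(19 + 9) + 18)*b(-5) = (√(19 + 9) + 18)*(2*(-5)/(-2 - 5)) = (√28 + 18)*(2*(-5)/(-7)) = (2*√7 + 18)*(2*(-5)*(-⅐)) = (18 + 2*√7)*(10/7) = 180/7 + 20*√7/7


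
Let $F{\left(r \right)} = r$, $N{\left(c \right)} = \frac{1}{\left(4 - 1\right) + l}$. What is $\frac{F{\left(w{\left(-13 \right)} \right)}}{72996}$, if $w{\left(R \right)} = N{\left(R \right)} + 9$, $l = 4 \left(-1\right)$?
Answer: $\frac{2}{18249} \approx 0.0001096$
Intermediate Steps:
$l = -4$
$N{\left(c \right)} = -1$ ($N{\left(c \right)} = \frac{1}{\left(4 - 1\right) - 4} = \frac{1}{3 - 4} = \frac{1}{-1} = -1$)
$w{\left(R \right)} = 8$ ($w{\left(R \right)} = -1 + 9 = 8$)
$\frac{F{\left(w{\left(-13 \right)} \right)}}{72996} = \frac{8}{72996} = 8 \cdot \frac{1}{72996} = \frac{2}{18249}$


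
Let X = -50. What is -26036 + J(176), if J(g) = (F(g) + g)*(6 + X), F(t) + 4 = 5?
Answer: -33824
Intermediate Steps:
F(t) = 1 (F(t) = -4 + 5 = 1)
J(g) = -44 - 44*g (J(g) = (1 + g)*(6 - 50) = (1 + g)*(-44) = -44 - 44*g)
-26036 + J(176) = -26036 + (-44 - 44*176) = -26036 + (-44 - 7744) = -26036 - 7788 = -33824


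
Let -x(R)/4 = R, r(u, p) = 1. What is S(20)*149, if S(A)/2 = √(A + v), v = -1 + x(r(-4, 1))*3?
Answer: 298*√7 ≈ 788.43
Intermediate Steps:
x(R) = -4*R
v = -13 (v = -1 - 4*1*3 = -1 - 4*3 = -1 - 12 = -13)
S(A) = 2*√(-13 + A) (S(A) = 2*√(A - 13) = 2*√(-13 + A))
S(20)*149 = (2*√(-13 + 20))*149 = (2*√7)*149 = 298*√7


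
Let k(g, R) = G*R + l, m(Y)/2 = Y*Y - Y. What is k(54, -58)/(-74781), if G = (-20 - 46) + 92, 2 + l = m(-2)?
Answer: 214/10683 ≈ 0.020032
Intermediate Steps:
m(Y) = -2*Y + 2*Y² (m(Y) = 2*(Y*Y - Y) = 2*(Y² - Y) = -2*Y + 2*Y²)
l = 10 (l = -2 + 2*(-2)*(-1 - 2) = -2 + 2*(-2)*(-3) = -2 + 12 = 10)
G = 26 (G = -66 + 92 = 26)
k(g, R) = 10 + 26*R (k(g, R) = 26*R + 10 = 10 + 26*R)
k(54, -58)/(-74781) = (10 + 26*(-58))/(-74781) = (10 - 1508)*(-1/74781) = -1498*(-1/74781) = 214/10683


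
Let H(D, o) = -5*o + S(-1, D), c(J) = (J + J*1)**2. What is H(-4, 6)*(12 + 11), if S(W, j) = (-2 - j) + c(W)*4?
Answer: -276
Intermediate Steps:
c(J) = 4*J**2 (c(J) = (J + J)**2 = (2*J)**2 = 4*J**2)
S(W, j) = -2 - j + 16*W**2 (S(W, j) = (-2 - j) + (4*W**2)*4 = (-2 - j) + 16*W**2 = -2 - j + 16*W**2)
H(D, o) = 14 - D - 5*o (H(D, o) = -5*o + (-2 - D + 16*(-1)**2) = -5*o + (-2 - D + 16*1) = -5*o + (-2 - D + 16) = -5*o + (14 - D) = 14 - D - 5*o)
H(-4, 6)*(12 + 11) = (14 - 1*(-4) - 5*6)*(12 + 11) = (14 + 4 - 30)*23 = -12*23 = -276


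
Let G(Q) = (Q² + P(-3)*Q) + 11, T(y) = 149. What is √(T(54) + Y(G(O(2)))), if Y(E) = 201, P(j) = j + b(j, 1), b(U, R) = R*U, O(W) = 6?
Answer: 5*√14 ≈ 18.708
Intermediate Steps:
P(j) = 2*j (P(j) = j + 1*j = j + j = 2*j)
G(Q) = 11 + Q² - 6*Q (G(Q) = (Q² + (2*(-3))*Q) + 11 = (Q² - 6*Q) + 11 = 11 + Q² - 6*Q)
√(T(54) + Y(G(O(2)))) = √(149 + 201) = √350 = 5*√14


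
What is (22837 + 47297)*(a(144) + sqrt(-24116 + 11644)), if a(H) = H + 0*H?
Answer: 10099296 + 140268*I*sqrt(3118) ≈ 1.0099e+7 + 7.8324e+6*I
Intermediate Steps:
a(H) = H (a(H) = H + 0 = H)
(22837 + 47297)*(a(144) + sqrt(-24116 + 11644)) = (22837 + 47297)*(144 + sqrt(-24116 + 11644)) = 70134*(144 + sqrt(-12472)) = 70134*(144 + 2*I*sqrt(3118)) = 10099296 + 140268*I*sqrt(3118)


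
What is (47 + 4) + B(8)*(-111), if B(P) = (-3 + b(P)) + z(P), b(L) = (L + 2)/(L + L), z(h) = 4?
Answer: -1035/8 ≈ -129.38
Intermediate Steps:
b(L) = (2 + L)/(2*L) (b(L) = (2 + L)/((2*L)) = (2 + L)*(1/(2*L)) = (2 + L)/(2*L))
B(P) = 1 + (2 + P)/(2*P) (B(P) = (-3 + (2 + P)/(2*P)) + 4 = 1 + (2 + P)/(2*P))
(47 + 4) + B(8)*(-111) = (47 + 4) + (3/2 + 1/8)*(-111) = 51 + (3/2 + ⅛)*(-111) = 51 + (13/8)*(-111) = 51 - 1443/8 = -1035/8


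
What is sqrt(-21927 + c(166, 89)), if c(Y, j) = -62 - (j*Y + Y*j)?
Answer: I*sqrt(51537) ≈ 227.02*I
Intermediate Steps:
c(Y, j) = -62 - 2*Y*j (c(Y, j) = -62 - (Y*j + Y*j) = -62 - 2*Y*j)
sqrt(-21927 + c(166, 89)) = sqrt(-21927 + (-62 - 2*166*89)) = sqrt(-21927 + (-62 - 29548)) = sqrt(-21927 - 29610) = sqrt(-51537) = I*sqrt(51537)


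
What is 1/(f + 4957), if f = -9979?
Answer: -1/5022 ≈ -0.00019912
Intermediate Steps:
1/(f + 4957) = 1/(-9979 + 4957) = 1/(-5022) = -1/5022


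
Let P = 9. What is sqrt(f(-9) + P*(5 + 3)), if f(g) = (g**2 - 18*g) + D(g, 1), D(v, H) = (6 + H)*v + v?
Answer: 9*sqrt(3) ≈ 15.588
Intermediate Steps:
D(v, H) = v + v*(6 + H) (D(v, H) = v*(6 + H) + v = v + v*(6 + H))
f(g) = g**2 - 10*g (f(g) = (g**2 - 18*g) + g*(7 + 1) = (g**2 - 18*g) + g*8 = (g**2 - 18*g) + 8*g = g**2 - 10*g)
sqrt(f(-9) + P*(5 + 3)) = sqrt(-9*(-10 - 9) + 9*(5 + 3)) = sqrt(-9*(-19) + 9*8) = sqrt(171 + 72) = sqrt(243) = 9*sqrt(3)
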